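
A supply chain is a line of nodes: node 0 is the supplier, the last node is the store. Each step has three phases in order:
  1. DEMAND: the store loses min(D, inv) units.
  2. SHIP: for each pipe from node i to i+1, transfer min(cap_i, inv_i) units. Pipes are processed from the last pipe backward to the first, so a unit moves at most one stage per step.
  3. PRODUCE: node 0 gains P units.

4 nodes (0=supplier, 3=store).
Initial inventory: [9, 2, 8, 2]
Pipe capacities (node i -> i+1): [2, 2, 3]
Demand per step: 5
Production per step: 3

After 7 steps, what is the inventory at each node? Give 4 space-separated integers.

Step 1: demand=5,sold=2 ship[2->3]=3 ship[1->2]=2 ship[0->1]=2 prod=3 -> inv=[10 2 7 3]
Step 2: demand=5,sold=3 ship[2->3]=3 ship[1->2]=2 ship[0->1]=2 prod=3 -> inv=[11 2 6 3]
Step 3: demand=5,sold=3 ship[2->3]=3 ship[1->2]=2 ship[0->1]=2 prod=3 -> inv=[12 2 5 3]
Step 4: demand=5,sold=3 ship[2->3]=3 ship[1->2]=2 ship[0->1]=2 prod=3 -> inv=[13 2 4 3]
Step 5: demand=5,sold=3 ship[2->3]=3 ship[1->2]=2 ship[0->1]=2 prod=3 -> inv=[14 2 3 3]
Step 6: demand=5,sold=3 ship[2->3]=3 ship[1->2]=2 ship[0->1]=2 prod=3 -> inv=[15 2 2 3]
Step 7: demand=5,sold=3 ship[2->3]=2 ship[1->2]=2 ship[0->1]=2 prod=3 -> inv=[16 2 2 2]

16 2 2 2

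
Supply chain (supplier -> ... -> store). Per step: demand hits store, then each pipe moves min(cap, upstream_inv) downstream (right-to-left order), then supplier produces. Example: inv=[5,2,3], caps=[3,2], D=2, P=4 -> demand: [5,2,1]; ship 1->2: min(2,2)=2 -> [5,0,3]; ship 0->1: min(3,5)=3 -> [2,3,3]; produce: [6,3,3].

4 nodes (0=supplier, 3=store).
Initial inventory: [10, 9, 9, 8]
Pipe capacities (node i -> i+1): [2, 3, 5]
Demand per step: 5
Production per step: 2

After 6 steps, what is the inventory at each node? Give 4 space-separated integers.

Step 1: demand=5,sold=5 ship[2->3]=5 ship[1->2]=3 ship[0->1]=2 prod=2 -> inv=[10 8 7 8]
Step 2: demand=5,sold=5 ship[2->3]=5 ship[1->2]=3 ship[0->1]=2 prod=2 -> inv=[10 7 5 8]
Step 3: demand=5,sold=5 ship[2->3]=5 ship[1->2]=3 ship[0->1]=2 prod=2 -> inv=[10 6 3 8]
Step 4: demand=5,sold=5 ship[2->3]=3 ship[1->2]=3 ship[0->1]=2 prod=2 -> inv=[10 5 3 6]
Step 5: demand=5,sold=5 ship[2->3]=3 ship[1->2]=3 ship[0->1]=2 prod=2 -> inv=[10 4 3 4]
Step 6: demand=5,sold=4 ship[2->3]=3 ship[1->2]=3 ship[0->1]=2 prod=2 -> inv=[10 3 3 3]

10 3 3 3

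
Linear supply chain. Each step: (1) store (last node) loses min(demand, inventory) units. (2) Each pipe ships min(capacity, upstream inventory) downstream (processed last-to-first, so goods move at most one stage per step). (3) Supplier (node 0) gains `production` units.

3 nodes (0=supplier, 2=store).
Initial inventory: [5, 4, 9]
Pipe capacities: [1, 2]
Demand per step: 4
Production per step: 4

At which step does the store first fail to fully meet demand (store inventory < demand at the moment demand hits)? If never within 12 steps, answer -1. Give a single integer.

Step 1: demand=4,sold=4 ship[1->2]=2 ship[0->1]=1 prod=4 -> [8 3 7]
Step 2: demand=4,sold=4 ship[1->2]=2 ship[0->1]=1 prod=4 -> [11 2 5]
Step 3: demand=4,sold=4 ship[1->2]=2 ship[0->1]=1 prod=4 -> [14 1 3]
Step 4: demand=4,sold=3 ship[1->2]=1 ship[0->1]=1 prod=4 -> [17 1 1]
Step 5: demand=4,sold=1 ship[1->2]=1 ship[0->1]=1 prod=4 -> [20 1 1]
Step 6: demand=4,sold=1 ship[1->2]=1 ship[0->1]=1 prod=4 -> [23 1 1]
Step 7: demand=4,sold=1 ship[1->2]=1 ship[0->1]=1 prod=4 -> [26 1 1]
Step 8: demand=4,sold=1 ship[1->2]=1 ship[0->1]=1 prod=4 -> [29 1 1]
Step 9: demand=4,sold=1 ship[1->2]=1 ship[0->1]=1 prod=4 -> [32 1 1]
Step 10: demand=4,sold=1 ship[1->2]=1 ship[0->1]=1 prod=4 -> [35 1 1]
Step 11: demand=4,sold=1 ship[1->2]=1 ship[0->1]=1 prod=4 -> [38 1 1]
Step 12: demand=4,sold=1 ship[1->2]=1 ship[0->1]=1 prod=4 -> [41 1 1]
First stockout at step 4

4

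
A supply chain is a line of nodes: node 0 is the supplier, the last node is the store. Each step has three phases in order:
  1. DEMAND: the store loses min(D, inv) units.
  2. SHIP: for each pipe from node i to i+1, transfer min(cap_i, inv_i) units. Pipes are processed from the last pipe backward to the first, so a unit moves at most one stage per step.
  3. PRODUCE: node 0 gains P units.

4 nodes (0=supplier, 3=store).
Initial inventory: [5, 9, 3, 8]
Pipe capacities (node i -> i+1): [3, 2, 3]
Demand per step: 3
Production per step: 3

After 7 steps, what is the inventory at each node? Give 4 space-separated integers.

Step 1: demand=3,sold=3 ship[2->3]=3 ship[1->2]=2 ship[0->1]=3 prod=3 -> inv=[5 10 2 8]
Step 2: demand=3,sold=3 ship[2->3]=2 ship[1->2]=2 ship[0->1]=3 prod=3 -> inv=[5 11 2 7]
Step 3: demand=3,sold=3 ship[2->3]=2 ship[1->2]=2 ship[0->1]=3 prod=3 -> inv=[5 12 2 6]
Step 4: demand=3,sold=3 ship[2->3]=2 ship[1->2]=2 ship[0->1]=3 prod=3 -> inv=[5 13 2 5]
Step 5: demand=3,sold=3 ship[2->3]=2 ship[1->2]=2 ship[0->1]=3 prod=3 -> inv=[5 14 2 4]
Step 6: demand=3,sold=3 ship[2->3]=2 ship[1->2]=2 ship[0->1]=3 prod=3 -> inv=[5 15 2 3]
Step 7: demand=3,sold=3 ship[2->3]=2 ship[1->2]=2 ship[0->1]=3 prod=3 -> inv=[5 16 2 2]

5 16 2 2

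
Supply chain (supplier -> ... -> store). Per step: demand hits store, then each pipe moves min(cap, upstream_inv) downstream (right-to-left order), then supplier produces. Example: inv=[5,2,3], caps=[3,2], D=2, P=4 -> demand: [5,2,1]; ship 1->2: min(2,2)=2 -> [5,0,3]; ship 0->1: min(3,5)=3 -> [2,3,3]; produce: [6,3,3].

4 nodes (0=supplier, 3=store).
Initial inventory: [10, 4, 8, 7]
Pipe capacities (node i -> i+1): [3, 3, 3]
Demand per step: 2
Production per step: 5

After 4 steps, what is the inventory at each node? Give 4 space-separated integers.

Step 1: demand=2,sold=2 ship[2->3]=3 ship[1->2]=3 ship[0->1]=3 prod=5 -> inv=[12 4 8 8]
Step 2: demand=2,sold=2 ship[2->3]=3 ship[1->2]=3 ship[0->1]=3 prod=5 -> inv=[14 4 8 9]
Step 3: demand=2,sold=2 ship[2->3]=3 ship[1->2]=3 ship[0->1]=3 prod=5 -> inv=[16 4 8 10]
Step 4: demand=2,sold=2 ship[2->3]=3 ship[1->2]=3 ship[0->1]=3 prod=5 -> inv=[18 4 8 11]

18 4 8 11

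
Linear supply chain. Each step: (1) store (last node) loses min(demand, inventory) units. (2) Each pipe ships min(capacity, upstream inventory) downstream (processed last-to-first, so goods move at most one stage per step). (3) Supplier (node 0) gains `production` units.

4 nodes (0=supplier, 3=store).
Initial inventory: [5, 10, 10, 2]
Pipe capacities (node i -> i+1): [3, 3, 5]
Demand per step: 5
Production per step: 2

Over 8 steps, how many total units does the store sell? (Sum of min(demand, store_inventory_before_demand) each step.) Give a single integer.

Step 1: sold=2 (running total=2) -> [4 10 8 5]
Step 2: sold=5 (running total=7) -> [3 10 6 5]
Step 3: sold=5 (running total=12) -> [2 10 4 5]
Step 4: sold=5 (running total=17) -> [2 9 3 4]
Step 5: sold=4 (running total=21) -> [2 8 3 3]
Step 6: sold=3 (running total=24) -> [2 7 3 3]
Step 7: sold=3 (running total=27) -> [2 6 3 3]
Step 8: sold=3 (running total=30) -> [2 5 3 3]

Answer: 30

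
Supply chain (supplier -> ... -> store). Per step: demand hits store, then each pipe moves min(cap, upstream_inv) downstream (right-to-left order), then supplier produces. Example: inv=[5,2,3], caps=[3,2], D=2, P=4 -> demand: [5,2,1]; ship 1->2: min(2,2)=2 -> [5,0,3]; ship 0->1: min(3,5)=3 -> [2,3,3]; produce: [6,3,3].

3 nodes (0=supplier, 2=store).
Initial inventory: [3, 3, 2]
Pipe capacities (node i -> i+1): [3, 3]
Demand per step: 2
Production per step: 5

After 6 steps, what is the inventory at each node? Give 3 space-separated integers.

Step 1: demand=2,sold=2 ship[1->2]=3 ship[0->1]=3 prod=5 -> inv=[5 3 3]
Step 2: demand=2,sold=2 ship[1->2]=3 ship[0->1]=3 prod=5 -> inv=[7 3 4]
Step 3: demand=2,sold=2 ship[1->2]=3 ship[0->1]=3 prod=5 -> inv=[9 3 5]
Step 4: demand=2,sold=2 ship[1->2]=3 ship[0->1]=3 prod=5 -> inv=[11 3 6]
Step 5: demand=2,sold=2 ship[1->2]=3 ship[0->1]=3 prod=5 -> inv=[13 3 7]
Step 6: demand=2,sold=2 ship[1->2]=3 ship[0->1]=3 prod=5 -> inv=[15 3 8]

15 3 8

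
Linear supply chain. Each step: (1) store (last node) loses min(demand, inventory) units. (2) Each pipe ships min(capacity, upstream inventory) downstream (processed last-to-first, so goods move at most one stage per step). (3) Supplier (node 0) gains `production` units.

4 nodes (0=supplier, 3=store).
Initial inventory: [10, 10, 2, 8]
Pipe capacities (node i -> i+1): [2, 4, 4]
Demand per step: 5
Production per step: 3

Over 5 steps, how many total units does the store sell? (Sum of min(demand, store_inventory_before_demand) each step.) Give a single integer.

Step 1: sold=5 (running total=5) -> [11 8 4 5]
Step 2: sold=5 (running total=10) -> [12 6 4 4]
Step 3: sold=4 (running total=14) -> [13 4 4 4]
Step 4: sold=4 (running total=18) -> [14 2 4 4]
Step 5: sold=4 (running total=22) -> [15 2 2 4]

Answer: 22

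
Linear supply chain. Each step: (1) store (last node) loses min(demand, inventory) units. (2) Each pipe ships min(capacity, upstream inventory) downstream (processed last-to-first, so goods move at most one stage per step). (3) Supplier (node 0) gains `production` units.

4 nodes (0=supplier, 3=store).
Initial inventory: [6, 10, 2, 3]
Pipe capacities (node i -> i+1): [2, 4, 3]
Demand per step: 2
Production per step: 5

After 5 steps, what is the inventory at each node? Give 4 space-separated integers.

Step 1: demand=2,sold=2 ship[2->3]=2 ship[1->2]=4 ship[0->1]=2 prod=5 -> inv=[9 8 4 3]
Step 2: demand=2,sold=2 ship[2->3]=3 ship[1->2]=4 ship[0->1]=2 prod=5 -> inv=[12 6 5 4]
Step 3: demand=2,sold=2 ship[2->3]=3 ship[1->2]=4 ship[0->1]=2 prod=5 -> inv=[15 4 6 5]
Step 4: demand=2,sold=2 ship[2->3]=3 ship[1->2]=4 ship[0->1]=2 prod=5 -> inv=[18 2 7 6]
Step 5: demand=2,sold=2 ship[2->3]=3 ship[1->2]=2 ship[0->1]=2 prod=5 -> inv=[21 2 6 7]

21 2 6 7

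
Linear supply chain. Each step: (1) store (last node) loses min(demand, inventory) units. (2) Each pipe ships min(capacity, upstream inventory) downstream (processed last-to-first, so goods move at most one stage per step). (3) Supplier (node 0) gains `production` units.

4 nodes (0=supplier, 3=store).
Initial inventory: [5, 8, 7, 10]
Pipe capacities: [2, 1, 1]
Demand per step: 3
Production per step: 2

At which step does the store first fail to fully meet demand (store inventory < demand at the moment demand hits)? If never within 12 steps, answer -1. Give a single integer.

Step 1: demand=3,sold=3 ship[2->3]=1 ship[1->2]=1 ship[0->1]=2 prod=2 -> [5 9 7 8]
Step 2: demand=3,sold=3 ship[2->3]=1 ship[1->2]=1 ship[0->1]=2 prod=2 -> [5 10 7 6]
Step 3: demand=3,sold=3 ship[2->3]=1 ship[1->2]=1 ship[0->1]=2 prod=2 -> [5 11 7 4]
Step 4: demand=3,sold=3 ship[2->3]=1 ship[1->2]=1 ship[0->1]=2 prod=2 -> [5 12 7 2]
Step 5: demand=3,sold=2 ship[2->3]=1 ship[1->2]=1 ship[0->1]=2 prod=2 -> [5 13 7 1]
Step 6: demand=3,sold=1 ship[2->3]=1 ship[1->2]=1 ship[0->1]=2 prod=2 -> [5 14 7 1]
Step 7: demand=3,sold=1 ship[2->3]=1 ship[1->2]=1 ship[0->1]=2 prod=2 -> [5 15 7 1]
Step 8: demand=3,sold=1 ship[2->3]=1 ship[1->2]=1 ship[0->1]=2 prod=2 -> [5 16 7 1]
Step 9: demand=3,sold=1 ship[2->3]=1 ship[1->2]=1 ship[0->1]=2 prod=2 -> [5 17 7 1]
Step 10: demand=3,sold=1 ship[2->3]=1 ship[1->2]=1 ship[0->1]=2 prod=2 -> [5 18 7 1]
Step 11: demand=3,sold=1 ship[2->3]=1 ship[1->2]=1 ship[0->1]=2 prod=2 -> [5 19 7 1]
Step 12: demand=3,sold=1 ship[2->3]=1 ship[1->2]=1 ship[0->1]=2 prod=2 -> [5 20 7 1]
First stockout at step 5

5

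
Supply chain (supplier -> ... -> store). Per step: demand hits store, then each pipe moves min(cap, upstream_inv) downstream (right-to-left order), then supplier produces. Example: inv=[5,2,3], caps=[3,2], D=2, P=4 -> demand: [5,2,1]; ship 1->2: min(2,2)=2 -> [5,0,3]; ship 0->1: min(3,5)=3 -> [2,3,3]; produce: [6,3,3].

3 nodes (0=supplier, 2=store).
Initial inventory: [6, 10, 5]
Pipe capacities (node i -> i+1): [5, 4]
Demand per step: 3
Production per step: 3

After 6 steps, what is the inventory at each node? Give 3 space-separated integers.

Step 1: demand=3,sold=3 ship[1->2]=4 ship[0->1]=5 prod=3 -> inv=[4 11 6]
Step 2: demand=3,sold=3 ship[1->2]=4 ship[0->1]=4 prod=3 -> inv=[3 11 7]
Step 3: demand=3,sold=3 ship[1->2]=4 ship[0->1]=3 prod=3 -> inv=[3 10 8]
Step 4: demand=3,sold=3 ship[1->2]=4 ship[0->1]=3 prod=3 -> inv=[3 9 9]
Step 5: demand=3,sold=3 ship[1->2]=4 ship[0->1]=3 prod=3 -> inv=[3 8 10]
Step 6: demand=3,sold=3 ship[1->2]=4 ship[0->1]=3 prod=3 -> inv=[3 7 11]

3 7 11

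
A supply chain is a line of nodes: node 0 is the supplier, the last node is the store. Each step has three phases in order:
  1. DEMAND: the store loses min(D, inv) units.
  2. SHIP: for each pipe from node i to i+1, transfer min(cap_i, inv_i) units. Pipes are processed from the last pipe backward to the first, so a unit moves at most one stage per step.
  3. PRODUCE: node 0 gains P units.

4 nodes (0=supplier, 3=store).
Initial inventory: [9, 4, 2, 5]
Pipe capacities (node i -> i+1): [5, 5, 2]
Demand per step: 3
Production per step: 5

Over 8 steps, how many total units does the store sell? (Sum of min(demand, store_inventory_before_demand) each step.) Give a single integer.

Answer: 19

Derivation:
Step 1: sold=3 (running total=3) -> [9 5 4 4]
Step 2: sold=3 (running total=6) -> [9 5 7 3]
Step 3: sold=3 (running total=9) -> [9 5 10 2]
Step 4: sold=2 (running total=11) -> [9 5 13 2]
Step 5: sold=2 (running total=13) -> [9 5 16 2]
Step 6: sold=2 (running total=15) -> [9 5 19 2]
Step 7: sold=2 (running total=17) -> [9 5 22 2]
Step 8: sold=2 (running total=19) -> [9 5 25 2]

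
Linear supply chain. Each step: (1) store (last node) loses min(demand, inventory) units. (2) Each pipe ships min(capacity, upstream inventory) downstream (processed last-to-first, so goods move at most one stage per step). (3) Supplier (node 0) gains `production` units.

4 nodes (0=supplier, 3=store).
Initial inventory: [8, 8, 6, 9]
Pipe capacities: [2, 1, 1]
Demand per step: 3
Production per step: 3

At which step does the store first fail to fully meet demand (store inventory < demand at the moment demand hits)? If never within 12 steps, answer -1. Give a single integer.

Step 1: demand=3,sold=3 ship[2->3]=1 ship[1->2]=1 ship[0->1]=2 prod=3 -> [9 9 6 7]
Step 2: demand=3,sold=3 ship[2->3]=1 ship[1->2]=1 ship[0->1]=2 prod=3 -> [10 10 6 5]
Step 3: demand=3,sold=3 ship[2->3]=1 ship[1->2]=1 ship[0->1]=2 prod=3 -> [11 11 6 3]
Step 4: demand=3,sold=3 ship[2->3]=1 ship[1->2]=1 ship[0->1]=2 prod=3 -> [12 12 6 1]
Step 5: demand=3,sold=1 ship[2->3]=1 ship[1->2]=1 ship[0->1]=2 prod=3 -> [13 13 6 1]
Step 6: demand=3,sold=1 ship[2->3]=1 ship[1->2]=1 ship[0->1]=2 prod=3 -> [14 14 6 1]
Step 7: demand=3,sold=1 ship[2->3]=1 ship[1->2]=1 ship[0->1]=2 prod=3 -> [15 15 6 1]
Step 8: demand=3,sold=1 ship[2->3]=1 ship[1->2]=1 ship[0->1]=2 prod=3 -> [16 16 6 1]
Step 9: demand=3,sold=1 ship[2->3]=1 ship[1->2]=1 ship[0->1]=2 prod=3 -> [17 17 6 1]
Step 10: demand=3,sold=1 ship[2->3]=1 ship[1->2]=1 ship[0->1]=2 prod=3 -> [18 18 6 1]
Step 11: demand=3,sold=1 ship[2->3]=1 ship[1->2]=1 ship[0->1]=2 prod=3 -> [19 19 6 1]
Step 12: demand=3,sold=1 ship[2->3]=1 ship[1->2]=1 ship[0->1]=2 prod=3 -> [20 20 6 1]
First stockout at step 5

5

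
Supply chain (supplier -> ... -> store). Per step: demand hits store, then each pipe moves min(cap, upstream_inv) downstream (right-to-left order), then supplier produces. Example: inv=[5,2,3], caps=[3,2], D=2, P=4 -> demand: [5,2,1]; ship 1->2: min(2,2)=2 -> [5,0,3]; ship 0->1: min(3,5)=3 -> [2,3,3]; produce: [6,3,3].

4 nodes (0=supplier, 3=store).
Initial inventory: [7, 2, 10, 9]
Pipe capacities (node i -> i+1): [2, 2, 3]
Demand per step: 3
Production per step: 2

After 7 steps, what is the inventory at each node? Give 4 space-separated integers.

Step 1: demand=3,sold=3 ship[2->3]=3 ship[1->2]=2 ship[0->1]=2 prod=2 -> inv=[7 2 9 9]
Step 2: demand=3,sold=3 ship[2->3]=3 ship[1->2]=2 ship[0->1]=2 prod=2 -> inv=[7 2 8 9]
Step 3: demand=3,sold=3 ship[2->3]=3 ship[1->2]=2 ship[0->1]=2 prod=2 -> inv=[7 2 7 9]
Step 4: demand=3,sold=3 ship[2->3]=3 ship[1->2]=2 ship[0->1]=2 prod=2 -> inv=[7 2 6 9]
Step 5: demand=3,sold=3 ship[2->3]=3 ship[1->2]=2 ship[0->1]=2 prod=2 -> inv=[7 2 5 9]
Step 6: demand=3,sold=3 ship[2->3]=3 ship[1->2]=2 ship[0->1]=2 prod=2 -> inv=[7 2 4 9]
Step 7: demand=3,sold=3 ship[2->3]=3 ship[1->2]=2 ship[0->1]=2 prod=2 -> inv=[7 2 3 9]

7 2 3 9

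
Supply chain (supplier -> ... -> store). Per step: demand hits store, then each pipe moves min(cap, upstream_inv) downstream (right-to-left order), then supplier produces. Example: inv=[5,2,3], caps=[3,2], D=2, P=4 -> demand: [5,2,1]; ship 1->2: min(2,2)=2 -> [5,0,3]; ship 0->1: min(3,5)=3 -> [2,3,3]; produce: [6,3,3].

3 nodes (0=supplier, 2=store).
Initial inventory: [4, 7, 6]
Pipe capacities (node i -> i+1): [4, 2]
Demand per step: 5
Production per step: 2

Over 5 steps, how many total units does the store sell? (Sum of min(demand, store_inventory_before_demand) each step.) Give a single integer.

Step 1: sold=5 (running total=5) -> [2 9 3]
Step 2: sold=3 (running total=8) -> [2 9 2]
Step 3: sold=2 (running total=10) -> [2 9 2]
Step 4: sold=2 (running total=12) -> [2 9 2]
Step 5: sold=2 (running total=14) -> [2 9 2]

Answer: 14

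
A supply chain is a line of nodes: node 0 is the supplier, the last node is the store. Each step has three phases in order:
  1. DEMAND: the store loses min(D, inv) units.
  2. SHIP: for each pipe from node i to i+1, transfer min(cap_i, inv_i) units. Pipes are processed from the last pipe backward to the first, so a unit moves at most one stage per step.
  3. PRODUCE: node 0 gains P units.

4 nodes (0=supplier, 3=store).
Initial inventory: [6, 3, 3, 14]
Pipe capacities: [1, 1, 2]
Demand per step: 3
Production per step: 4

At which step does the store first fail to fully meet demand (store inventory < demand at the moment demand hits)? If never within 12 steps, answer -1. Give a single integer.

Step 1: demand=3,sold=3 ship[2->3]=2 ship[1->2]=1 ship[0->1]=1 prod=4 -> [9 3 2 13]
Step 2: demand=3,sold=3 ship[2->3]=2 ship[1->2]=1 ship[0->1]=1 prod=4 -> [12 3 1 12]
Step 3: demand=3,sold=3 ship[2->3]=1 ship[1->2]=1 ship[0->1]=1 prod=4 -> [15 3 1 10]
Step 4: demand=3,sold=3 ship[2->3]=1 ship[1->2]=1 ship[0->1]=1 prod=4 -> [18 3 1 8]
Step 5: demand=3,sold=3 ship[2->3]=1 ship[1->2]=1 ship[0->1]=1 prod=4 -> [21 3 1 6]
Step 6: demand=3,sold=3 ship[2->3]=1 ship[1->2]=1 ship[0->1]=1 prod=4 -> [24 3 1 4]
Step 7: demand=3,sold=3 ship[2->3]=1 ship[1->2]=1 ship[0->1]=1 prod=4 -> [27 3 1 2]
Step 8: demand=3,sold=2 ship[2->3]=1 ship[1->2]=1 ship[0->1]=1 prod=4 -> [30 3 1 1]
Step 9: demand=3,sold=1 ship[2->3]=1 ship[1->2]=1 ship[0->1]=1 prod=4 -> [33 3 1 1]
Step 10: demand=3,sold=1 ship[2->3]=1 ship[1->2]=1 ship[0->1]=1 prod=4 -> [36 3 1 1]
Step 11: demand=3,sold=1 ship[2->3]=1 ship[1->2]=1 ship[0->1]=1 prod=4 -> [39 3 1 1]
Step 12: demand=3,sold=1 ship[2->3]=1 ship[1->2]=1 ship[0->1]=1 prod=4 -> [42 3 1 1]
First stockout at step 8

8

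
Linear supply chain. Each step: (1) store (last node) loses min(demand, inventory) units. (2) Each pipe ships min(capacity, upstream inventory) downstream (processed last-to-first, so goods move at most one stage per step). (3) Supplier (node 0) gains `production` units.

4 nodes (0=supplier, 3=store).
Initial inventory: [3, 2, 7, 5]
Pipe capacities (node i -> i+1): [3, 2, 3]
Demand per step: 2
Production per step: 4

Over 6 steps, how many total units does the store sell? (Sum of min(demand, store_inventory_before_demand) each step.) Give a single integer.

Answer: 12

Derivation:
Step 1: sold=2 (running total=2) -> [4 3 6 6]
Step 2: sold=2 (running total=4) -> [5 4 5 7]
Step 3: sold=2 (running total=6) -> [6 5 4 8]
Step 4: sold=2 (running total=8) -> [7 6 3 9]
Step 5: sold=2 (running total=10) -> [8 7 2 10]
Step 6: sold=2 (running total=12) -> [9 8 2 10]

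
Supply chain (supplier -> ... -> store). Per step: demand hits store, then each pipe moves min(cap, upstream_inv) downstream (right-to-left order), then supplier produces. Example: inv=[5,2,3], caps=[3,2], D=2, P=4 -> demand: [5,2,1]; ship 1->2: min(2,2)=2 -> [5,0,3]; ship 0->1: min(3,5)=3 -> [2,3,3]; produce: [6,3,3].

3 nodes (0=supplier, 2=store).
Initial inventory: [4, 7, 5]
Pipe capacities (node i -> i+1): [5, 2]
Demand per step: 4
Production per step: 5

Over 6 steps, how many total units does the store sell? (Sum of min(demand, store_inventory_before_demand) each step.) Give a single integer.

Step 1: sold=4 (running total=4) -> [5 9 3]
Step 2: sold=3 (running total=7) -> [5 12 2]
Step 3: sold=2 (running total=9) -> [5 15 2]
Step 4: sold=2 (running total=11) -> [5 18 2]
Step 5: sold=2 (running total=13) -> [5 21 2]
Step 6: sold=2 (running total=15) -> [5 24 2]

Answer: 15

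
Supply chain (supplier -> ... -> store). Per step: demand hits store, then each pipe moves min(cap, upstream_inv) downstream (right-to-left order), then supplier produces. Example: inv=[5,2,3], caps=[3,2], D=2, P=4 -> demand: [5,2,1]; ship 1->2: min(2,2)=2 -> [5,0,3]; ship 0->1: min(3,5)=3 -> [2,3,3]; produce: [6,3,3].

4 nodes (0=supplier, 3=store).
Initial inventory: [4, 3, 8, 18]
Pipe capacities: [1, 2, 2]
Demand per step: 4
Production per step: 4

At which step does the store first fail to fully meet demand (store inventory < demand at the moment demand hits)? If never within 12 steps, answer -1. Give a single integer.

Step 1: demand=4,sold=4 ship[2->3]=2 ship[1->2]=2 ship[0->1]=1 prod=4 -> [7 2 8 16]
Step 2: demand=4,sold=4 ship[2->3]=2 ship[1->2]=2 ship[0->1]=1 prod=4 -> [10 1 8 14]
Step 3: demand=4,sold=4 ship[2->3]=2 ship[1->2]=1 ship[0->1]=1 prod=4 -> [13 1 7 12]
Step 4: demand=4,sold=4 ship[2->3]=2 ship[1->2]=1 ship[0->1]=1 prod=4 -> [16 1 6 10]
Step 5: demand=4,sold=4 ship[2->3]=2 ship[1->2]=1 ship[0->1]=1 prod=4 -> [19 1 5 8]
Step 6: demand=4,sold=4 ship[2->3]=2 ship[1->2]=1 ship[0->1]=1 prod=4 -> [22 1 4 6]
Step 7: demand=4,sold=4 ship[2->3]=2 ship[1->2]=1 ship[0->1]=1 prod=4 -> [25 1 3 4]
Step 8: demand=4,sold=4 ship[2->3]=2 ship[1->2]=1 ship[0->1]=1 prod=4 -> [28 1 2 2]
Step 9: demand=4,sold=2 ship[2->3]=2 ship[1->2]=1 ship[0->1]=1 prod=4 -> [31 1 1 2]
Step 10: demand=4,sold=2 ship[2->3]=1 ship[1->2]=1 ship[0->1]=1 prod=4 -> [34 1 1 1]
Step 11: demand=4,sold=1 ship[2->3]=1 ship[1->2]=1 ship[0->1]=1 prod=4 -> [37 1 1 1]
Step 12: demand=4,sold=1 ship[2->3]=1 ship[1->2]=1 ship[0->1]=1 prod=4 -> [40 1 1 1]
First stockout at step 9

9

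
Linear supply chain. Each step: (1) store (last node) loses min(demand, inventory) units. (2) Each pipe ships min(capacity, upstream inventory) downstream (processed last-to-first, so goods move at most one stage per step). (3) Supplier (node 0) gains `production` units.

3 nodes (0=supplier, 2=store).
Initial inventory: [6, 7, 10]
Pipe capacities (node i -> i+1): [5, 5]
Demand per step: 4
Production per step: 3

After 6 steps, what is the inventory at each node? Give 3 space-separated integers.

Step 1: demand=4,sold=4 ship[1->2]=5 ship[0->1]=5 prod=3 -> inv=[4 7 11]
Step 2: demand=4,sold=4 ship[1->2]=5 ship[0->1]=4 prod=3 -> inv=[3 6 12]
Step 3: demand=4,sold=4 ship[1->2]=5 ship[0->1]=3 prod=3 -> inv=[3 4 13]
Step 4: demand=4,sold=4 ship[1->2]=4 ship[0->1]=3 prod=3 -> inv=[3 3 13]
Step 5: demand=4,sold=4 ship[1->2]=3 ship[0->1]=3 prod=3 -> inv=[3 3 12]
Step 6: demand=4,sold=4 ship[1->2]=3 ship[0->1]=3 prod=3 -> inv=[3 3 11]

3 3 11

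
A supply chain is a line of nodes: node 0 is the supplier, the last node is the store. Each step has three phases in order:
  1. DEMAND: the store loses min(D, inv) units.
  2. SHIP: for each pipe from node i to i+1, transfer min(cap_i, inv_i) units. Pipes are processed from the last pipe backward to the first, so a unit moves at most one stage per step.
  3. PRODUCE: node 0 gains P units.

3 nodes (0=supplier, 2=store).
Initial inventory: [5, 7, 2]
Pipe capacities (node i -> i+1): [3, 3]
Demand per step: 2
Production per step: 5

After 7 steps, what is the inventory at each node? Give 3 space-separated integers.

Step 1: demand=2,sold=2 ship[1->2]=3 ship[0->1]=3 prod=5 -> inv=[7 7 3]
Step 2: demand=2,sold=2 ship[1->2]=3 ship[0->1]=3 prod=5 -> inv=[9 7 4]
Step 3: demand=2,sold=2 ship[1->2]=3 ship[0->1]=3 prod=5 -> inv=[11 7 5]
Step 4: demand=2,sold=2 ship[1->2]=3 ship[0->1]=3 prod=5 -> inv=[13 7 6]
Step 5: demand=2,sold=2 ship[1->2]=3 ship[0->1]=3 prod=5 -> inv=[15 7 7]
Step 6: demand=2,sold=2 ship[1->2]=3 ship[0->1]=3 prod=5 -> inv=[17 7 8]
Step 7: demand=2,sold=2 ship[1->2]=3 ship[0->1]=3 prod=5 -> inv=[19 7 9]

19 7 9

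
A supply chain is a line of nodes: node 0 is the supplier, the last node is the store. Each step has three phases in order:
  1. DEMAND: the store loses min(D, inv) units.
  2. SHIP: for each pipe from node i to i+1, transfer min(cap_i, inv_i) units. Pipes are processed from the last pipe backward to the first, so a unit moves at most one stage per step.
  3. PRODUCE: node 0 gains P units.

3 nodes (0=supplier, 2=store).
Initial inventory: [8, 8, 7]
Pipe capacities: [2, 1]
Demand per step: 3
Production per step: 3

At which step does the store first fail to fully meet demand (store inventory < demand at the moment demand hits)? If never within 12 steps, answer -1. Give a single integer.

Step 1: demand=3,sold=3 ship[1->2]=1 ship[0->1]=2 prod=3 -> [9 9 5]
Step 2: demand=3,sold=3 ship[1->2]=1 ship[0->1]=2 prod=3 -> [10 10 3]
Step 3: demand=3,sold=3 ship[1->2]=1 ship[0->1]=2 prod=3 -> [11 11 1]
Step 4: demand=3,sold=1 ship[1->2]=1 ship[0->1]=2 prod=3 -> [12 12 1]
Step 5: demand=3,sold=1 ship[1->2]=1 ship[0->1]=2 prod=3 -> [13 13 1]
Step 6: demand=3,sold=1 ship[1->2]=1 ship[0->1]=2 prod=3 -> [14 14 1]
Step 7: demand=3,sold=1 ship[1->2]=1 ship[0->1]=2 prod=3 -> [15 15 1]
Step 8: demand=3,sold=1 ship[1->2]=1 ship[0->1]=2 prod=3 -> [16 16 1]
Step 9: demand=3,sold=1 ship[1->2]=1 ship[0->1]=2 prod=3 -> [17 17 1]
Step 10: demand=3,sold=1 ship[1->2]=1 ship[0->1]=2 prod=3 -> [18 18 1]
Step 11: demand=3,sold=1 ship[1->2]=1 ship[0->1]=2 prod=3 -> [19 19 1]
Step 12: demand=3,sold=1 ship[1->2]=1 ship[0->1]=2 prod=3 -> [20 20 1]
First stockout at step 4

4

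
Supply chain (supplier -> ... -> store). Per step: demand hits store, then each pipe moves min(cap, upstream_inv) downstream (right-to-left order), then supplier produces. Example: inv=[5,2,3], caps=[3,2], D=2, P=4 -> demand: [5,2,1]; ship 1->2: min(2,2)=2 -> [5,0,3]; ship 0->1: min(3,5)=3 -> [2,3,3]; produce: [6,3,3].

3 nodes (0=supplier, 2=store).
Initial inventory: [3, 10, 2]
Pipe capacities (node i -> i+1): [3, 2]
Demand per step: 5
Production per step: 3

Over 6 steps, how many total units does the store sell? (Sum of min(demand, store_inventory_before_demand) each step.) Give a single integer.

Step 1: sold=2 (running total=2) -> [3 11 2]
Step 2: sold=2 (running total=4) -> [3 12 2]
Step 3: sold=2 (running total=6) -> [3 13 2]
Step 4: sold=2 (running total=8) -> [3 14 2]
Step 5: sold=2 (running total=10) -> [3 15 2]
Step 6: sold=2 (running total=12) -> [3 16 2]

Answer: 12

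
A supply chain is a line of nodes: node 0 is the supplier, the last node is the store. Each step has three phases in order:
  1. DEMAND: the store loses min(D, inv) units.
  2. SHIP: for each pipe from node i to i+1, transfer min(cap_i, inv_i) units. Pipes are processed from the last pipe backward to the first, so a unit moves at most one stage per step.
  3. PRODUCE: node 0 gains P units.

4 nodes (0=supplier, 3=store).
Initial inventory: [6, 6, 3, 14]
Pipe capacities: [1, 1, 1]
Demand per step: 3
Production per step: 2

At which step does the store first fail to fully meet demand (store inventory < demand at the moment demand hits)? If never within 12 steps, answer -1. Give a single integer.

Step 1: demand=3,sold=3 ship[2->3]=1 ship[1->2]=1 ship[0->1]=1 prod=2 -> [7 6 3 12]
Step 2: demand=3,sold=3 ship[2->3]=1 ship[1->2]=1 ship[0->1]=1 prod=2 -> [8 6 3 10]
Step 3: demand=3,sold=3 ship[2->3]=1 ship[1->2]=1 ship[0->1]=1 prod=2 -> [9 6 3 8]
Step 4: demand=3,sold=3 ship[2->3]=1 ship[1->2]=1 ship[0->1]=1 prod=2 -> [10 6 3 6]
Step 5: demand=3,sold=3 ship[2->3]=1 ship[1->2]=1 ship[0->1]=1 prod=2 -> [11 6 3 4]
Step 6: demand=3,sold=3 ship[2->3]=1 ship[1->2]=1 ship[0->1]=1 prod=2 -> [12 6 3 2]
Step 7: demand=3,sold=2 ship[2->3]=1 ship[1->2]=1 ship[0->1]=1 prod=2 -> [13 6 3 1]
Step 8: demand=3,sold=1 ship[2->3]=1 ship[1->2]=1 ship[0->1]=1 prod=2 -> [14 6 3 1]
Step 9: demand=3,sold=1 ship[2->3]=1 ship[1->2]=1 ship[0->1]=1 prod=2 -> [15 6 3 1]
Step 10: demand=3,sold=1 ship[2->3]=1 ship[1->2]=1 ship[0->1]=1 prod=2 -> [16 6 3 1]
Step 11: demand=3,sold=1 ship[2->3]=1 ship[1->2]=1 ship[0->1]=1 prod=2 -> [17 6 3 1]
Step 12: demand=3,sold=1 ship[2->3]=1 ship[1->2]=1 ship[0->1]=1 prod=2 -> [18 6 3 1]
First stockout at step 7

7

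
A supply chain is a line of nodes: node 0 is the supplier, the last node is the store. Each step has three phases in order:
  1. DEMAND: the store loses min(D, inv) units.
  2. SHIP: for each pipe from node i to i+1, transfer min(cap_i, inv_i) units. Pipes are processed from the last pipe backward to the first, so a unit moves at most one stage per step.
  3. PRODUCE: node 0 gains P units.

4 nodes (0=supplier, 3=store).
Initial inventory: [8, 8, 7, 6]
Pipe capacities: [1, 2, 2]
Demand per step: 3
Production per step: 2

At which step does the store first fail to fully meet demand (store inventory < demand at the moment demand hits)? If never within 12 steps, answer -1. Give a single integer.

Step 1: demand=3,sold=3 ship[2->3]=2 ship[1->2]=2 ship[0->1]=1 prod=2 -> [9 7 7 5]
Step 2: demand=3,sold=3 ship[2->3]=2 ship[1->2]=2 ship[0->1]=1 prod=2 -> [10 6 7 4]
Step 3: demand=3,sold=3 ship[2->3]=2 ship[1->2]=2 ship[0->1]=1 prod=2 -> [11 5 7 3]
Step 4: demand=3,sold=3 ship[2->3]=2 ship[1->2]=2 ship[0->1]=1 prod=2 -> [12 4 7 2]
Step 5: demand=3,sold=2 ship[2->3]=2 ship[1->2]=2 ship[0->1]=1 prod=2 -> [13 3 7 2]
Step 6: demand=3,sold=2 ship[2->3]=2 ship[1->2]=2 ship[0->1]=1 prod=2 -> [14 2 7 2]
Step 7: demand=3,sold=2 ship[2->3]=2 ship[1->2]=2 ship[0->1]=1 prod=2 -> [15 1 7 2]
Step 8: demand=3,sold=2 ship[2->3]=2 ship[1->2]=1 ship[0->1]=1 prod=2 -> [16 1 6 2]
Step 9: demand=3,sold=2 ship[2->3]=2 ship[1->2]=1 ship[0->1]=1 prod=2 -> [17 1 5 2]
Step 10: demand=3,sold=2 ship[2->3]=2 ship[1->2]=1 ship[0->1]=1 prod=2 -> [18 1 4 2]
Step 11: demand=3,sold=2 ship[2->3]=2 ship[1->2]=1 ship[0->1]=1 prod=2 -> [19 1 3 2]
Step 12: demand=3,sold=2 ship[2->3]=2 ship[1->2]=1 ship[0->1]=1 prod=2 -> [20 1 2 2]
First stockout at step 5

5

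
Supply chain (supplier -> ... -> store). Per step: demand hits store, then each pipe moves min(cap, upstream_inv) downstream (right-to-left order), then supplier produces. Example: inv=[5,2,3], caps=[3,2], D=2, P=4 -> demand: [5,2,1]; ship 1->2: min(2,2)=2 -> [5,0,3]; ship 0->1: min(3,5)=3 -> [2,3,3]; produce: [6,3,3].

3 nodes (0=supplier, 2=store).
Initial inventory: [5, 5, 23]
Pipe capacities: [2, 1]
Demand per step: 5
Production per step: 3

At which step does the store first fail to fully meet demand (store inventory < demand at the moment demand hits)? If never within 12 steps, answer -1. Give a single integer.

Step 1: demand=5,sold=5 ship[1->2]=1 ship[0->1]=2 prod=3 -> [6 6 19]
Step 2: demand=5,sold=5 ship[1->2]=1 ship[0->1]=2 prod=3 -> [7 7 15]
Step 3: demand=5,sold=5 ship[1->2]=1 ship[0->1]=2 prod=3 -> [8 8 11]
Step 4: demand=5,sold=5 ship[1->2]=1 ship[0->1]=2 prod=3 -> [9 9 7]
Step 5: demand=5,sold=5 ship[1->2]=1 ship[0->1]=2 prod=3 -> [10 10 3]
Step 6: demand=5,sold=3 ship[1->2]=1 ship[0->1]=2 prod=3 -> [11 11 1]
Step 7: demand=5,sold=1 ship[1->2]=1 ship[0->1]=2 prod=3 -> [12 12 1]
Step 8: demand=5,sold=1 ship[1->2]=1 ship[0->1]=2 prod=3 -> [13 13 1]
Step 9: demand=5,sold=1 ship[1->2]=1 ship[0->1]=2 prod=3 -> [14 14 1]
Step 10: demand=5,sold=1 ship[1->2]=1 ship[0->1]=2 prod=3 -> [15 15 1]
Step 11: demand=5,sold=1 ship[1->2]=1 ship[0->1]=2 prod=3 -> [16 16 1]
Step 12: demand=5,sold=1 ship[1->2]=1 ship[0->1]=2 prod=3 -> [17 17 1]
First stockout at step 6

6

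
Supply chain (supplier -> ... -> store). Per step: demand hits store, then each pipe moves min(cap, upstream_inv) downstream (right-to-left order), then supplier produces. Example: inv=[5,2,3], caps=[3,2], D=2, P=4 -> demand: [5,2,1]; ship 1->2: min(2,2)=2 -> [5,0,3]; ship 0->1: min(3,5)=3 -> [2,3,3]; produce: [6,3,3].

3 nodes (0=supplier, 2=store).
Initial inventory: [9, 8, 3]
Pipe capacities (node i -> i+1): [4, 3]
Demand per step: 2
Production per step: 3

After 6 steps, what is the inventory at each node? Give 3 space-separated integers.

Step 1: demand=2,sold=2 ship[1->2]=3 ship[0->1]=4 prod=3 -> inv=[8 9 4]
Step 2: demand=2,sold=2 ship[1->2]=3 ship[0->1]=4 prod=3 -> inv=[7 10 5]
Step 3: demand=2,sold=2 ship[1->2]=3 ship[0->1]=4 prod=3 -> inv=[6 11 6]
Step 4: demand=2,sold=2 ship[1->2]=3 ship[0->1]=4 prod=3 -> inv=[5 12 7]
Step 5: demand=2,sold=2 ship[1->2]=3 ship[0->1]=4 prod=3 -> inv=[4 13 8]
Step 6: demand=2,sold=2 ship[1->2]=3 ship[0->1]=4 prod=3 -> inv=[3 14 9]

3 14 9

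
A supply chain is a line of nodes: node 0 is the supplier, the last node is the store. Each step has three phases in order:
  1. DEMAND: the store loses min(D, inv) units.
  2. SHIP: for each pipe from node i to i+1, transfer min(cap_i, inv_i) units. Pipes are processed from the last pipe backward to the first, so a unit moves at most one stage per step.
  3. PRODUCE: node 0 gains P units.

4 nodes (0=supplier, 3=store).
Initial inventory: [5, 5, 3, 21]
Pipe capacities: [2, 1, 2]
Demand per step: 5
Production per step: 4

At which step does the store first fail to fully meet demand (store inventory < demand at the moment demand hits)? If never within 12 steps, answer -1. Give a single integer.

Step 1: demand=5,sold=5 ship[2->3]=2 ship[1->2]=1 ship[0->1]=2 prod=4 -> [7 6 2 18]
Step 2: demand=5,sold=5 ship[2->3]=2 ship[1->2]=1 ship[0->1]=2 prod=4 -> [9 7 1 15]
Step 3: demand=5,sold=5 ship[2->3]=1 ship[1->2]=1 ship[0->1]=2 prod=4 -> [11 8 1 11]
Step 4: demand=5,sold=5 ship[2->3]=1 ship[1->2]=1 ship[0->1]=2 prod=4 -> [13 9 1 7]
Step 5: demand=5,sold=5 ship[2->3]=1 ship[1->2]=1 ship[0->1]=2 prod=4 -> [15 10 1 3]
Step 6: demand=5,sold=3 ship[2->3]=1 ship[1->2]=1 ship[0->1]=2 prod=4 -> [17 11 1 1]
Step 7: demand=5,sold=1 ship[2->3]=1 ship[1->2]=1 ship[0->1]=2 prod=4 -> [19 12 1 1]
Step 8: demand=5,sold=1 ship[2->3]=1 ship[1->2]=1 ship[0->1]=2 prod=4 -> [21 13 1 1]
Step 9: demand=5,sold=1 ship[2->3]=1 ship[1->2]=1 ship[0->1]=2 prod=4 -> [23 14 1 1]
Step 10: demand=5,sold=1 ship[2->3]=1 ship[1->2]=1 ship[0->1]=2 prod=4 -> [25 15 1 1]
Step 11: demand=5,sold=1 ship[2->3]=1 ship[1->2]=1 ship[0->1]=2 prod=4 -> [27 16 1 1]
Step 12: demand=5,sold=1 ship[2->3]=1 ship[1->2]=1 ship[0->1]=2 prod=4 -> [29 17 1 1]
First stockout at step 6

6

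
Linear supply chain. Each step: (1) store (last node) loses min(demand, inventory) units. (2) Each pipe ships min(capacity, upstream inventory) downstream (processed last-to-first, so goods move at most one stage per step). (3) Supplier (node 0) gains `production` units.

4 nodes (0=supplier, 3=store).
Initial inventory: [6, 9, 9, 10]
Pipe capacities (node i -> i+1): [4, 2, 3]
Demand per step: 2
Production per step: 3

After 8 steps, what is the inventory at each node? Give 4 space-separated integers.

Step 1: demand=2,sold=2 ship[2->3]=3 ship[1->2]=2 ship[0->1]=4 prod=3 -> inv=[5 11 8 11]
Step 2: demand=2,sold=2 ship[2->3]=3 ship[1->2]=2 ship[0->1]=4 prod=3 -> inv=[4 13 7 12]
Step 3: demand=2,sold=2 ship[2->3]=3 ship[1->2]=2 ship[0->1]=4 prod=3 -> inv=[3 15 6 13]
Step 4: demand=2,sold=2 ship[2->3]=3 ship[1->2]=2 ship[0->1]=3 prod=3 -> inv=[3 16 5 14]
Step 5: demand=2,sold=2 ship[2->3]=3 ship[1->2]=2 ship[0->1]=3 prod=3 -> inv=[3 17 4 15]
Step 6: demand=2,sold=2 ship[2->3]=3 ship[1->2]=2 ship[0->1]=3 prod=3 -> inv=[3 18 3 16]
Step 7: demand=2,sold=2 ship[2->3]=3 ship[1->2]=2 ship[0->1]=3 prod=3 -> inv=[3 19 2 17]
Step 8: demand=2,sold=2 ship[2->3]=2 ship[1->2]=2 ship[0->1]=3 prod=3 -> inv=[3 20 2 17]

3 20 2 17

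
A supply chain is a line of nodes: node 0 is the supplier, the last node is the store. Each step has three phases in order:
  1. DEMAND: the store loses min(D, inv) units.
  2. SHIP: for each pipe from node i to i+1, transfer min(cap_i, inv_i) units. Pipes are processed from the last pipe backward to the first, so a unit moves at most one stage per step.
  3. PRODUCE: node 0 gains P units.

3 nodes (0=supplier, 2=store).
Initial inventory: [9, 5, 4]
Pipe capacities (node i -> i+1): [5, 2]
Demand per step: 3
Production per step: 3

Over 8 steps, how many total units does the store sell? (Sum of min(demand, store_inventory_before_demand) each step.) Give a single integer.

Step 1: sold=3 (running total=3) -> [7 8 3]
Step 2: sold=3 (running total=6) -> [5 11 2]
Step 3: sold=2 (running total=8) -> [3 14 2]
Step 4: sold=2 (running total=10) -> [3 15 2]
Step 5: sold=2 (running total=12) -> [3 16 2]
Step 6: sold=2 (running total=14) -> [3 17 2]
Step 7: sold=2 (running total=16) -> [3 18 2]
Step 8: sold=2 (running total=18) -> [3 19 2]

Answer: 18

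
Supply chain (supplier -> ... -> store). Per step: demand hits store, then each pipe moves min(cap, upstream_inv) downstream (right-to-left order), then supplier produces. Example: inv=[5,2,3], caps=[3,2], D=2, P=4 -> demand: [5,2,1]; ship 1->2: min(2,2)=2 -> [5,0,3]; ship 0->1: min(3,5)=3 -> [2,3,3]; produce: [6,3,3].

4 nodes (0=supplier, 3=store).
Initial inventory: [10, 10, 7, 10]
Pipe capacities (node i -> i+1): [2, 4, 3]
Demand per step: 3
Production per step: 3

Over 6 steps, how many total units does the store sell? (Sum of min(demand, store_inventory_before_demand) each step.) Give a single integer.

Answer: 18

Derivation:
Step 1: sold=3 (running total=3) -> [11 8 8 10]
Step 2: sold=3 (running total=6) -> [12 6 9 10]
Step 3: sold=3 (running total=9) -> [13 4 10 10]
Step 4: sold=3 (running total=12) -> [14 2 11 10]
Step 5: sold=3 (running total=15) -> [15 2 10 10]
Step 6: sold=3 (running total=18) -> [16 2 9 10]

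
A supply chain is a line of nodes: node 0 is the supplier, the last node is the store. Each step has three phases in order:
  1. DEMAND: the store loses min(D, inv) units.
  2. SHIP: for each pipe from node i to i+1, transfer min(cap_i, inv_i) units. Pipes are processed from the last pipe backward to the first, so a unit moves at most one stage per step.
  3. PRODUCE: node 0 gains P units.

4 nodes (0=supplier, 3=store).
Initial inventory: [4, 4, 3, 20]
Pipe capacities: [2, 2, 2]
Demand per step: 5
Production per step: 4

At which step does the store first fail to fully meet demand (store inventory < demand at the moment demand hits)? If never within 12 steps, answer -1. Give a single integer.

Step 1: demand=5,sold=5 ship[2->3]=2 ship[1->2]=2 ship[0->1]=2 prod=4 -> [6 4 3 17]
Step 2: demand=5,sold=5 ship[2->3]=2 ship[1->2]=2 ship[0->1]=2 prod=4 -> [8 4 3 14]
Step 3: demand=5,sold=5 ship[2->3]=2 ship[1->2]=2 ship[0->1]=2 prod=4 -> [10 4 3 11]
Step 4: demand=5,sold=5 ship[2->3]=2 ship[1->2]=2 ship[0->1]=2 prod=4 -> [12 4 3 8]
Step 5: demand=5,sold=5 ship[2->3]=2 ship[1->2]=2 ship[0->1]=2 prod=4 -> [14 4 3 5]
Step 6: demand=5,sold=5 ship[2->3]=2 ship[1->2]=2 ship[0->1]=2 prod=4 -> [16 4 3 2]
Step 7: demand=5,sold=2 ship[2->3]=2 ship[1->2]=2 ship[0->1]=2 prod=4 -> [18 4 3 2]
Step 8: demand=5,sold=2 ship[2->3]=2 ship[1->2]=2 ship[0->1]=2 prod=4 -> [20 4 3 2]
Step 9: demand=5,sold=2 ship[2->3]=2 ship[1->2]=2 ship[0->1]=2 prod=4 -> [22 4 3 2]
Step 10: demand=5,sold=2 ship[2->3]=2 ship[1->2]=2 ship[0->1]=2 prod=4 -> [24 4 3 2]
Step 11: demand=5,sold=2 ship[2->3]=2 ship[1->2]=2 ship[0->1]=2 prod=4 -> [26 4 3 2]
Step 12: demand=5,sold=2 ship[2->3]=2 ship[1->2]=2 ship[0->1]=2 prod=4 -> [28 4 3 2]
First stockout at step 7

7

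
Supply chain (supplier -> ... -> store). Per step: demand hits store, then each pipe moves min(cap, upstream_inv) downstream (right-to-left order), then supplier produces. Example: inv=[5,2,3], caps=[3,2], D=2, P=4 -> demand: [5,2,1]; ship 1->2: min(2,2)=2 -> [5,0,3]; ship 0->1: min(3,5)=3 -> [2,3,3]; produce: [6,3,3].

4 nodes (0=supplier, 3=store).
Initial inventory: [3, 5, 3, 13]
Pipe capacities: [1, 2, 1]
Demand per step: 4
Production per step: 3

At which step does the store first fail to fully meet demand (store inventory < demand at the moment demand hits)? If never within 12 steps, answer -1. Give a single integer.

Step 1: demand=4,sold=4 ship[2->3]=1 ship[1->2]=2 ship[0->1]=1 prod=3 -> [5 4 4 10]
Step 2: demand=4,sold=4 ship[2->3]=1 ship[1->2]=2 ship[0->1]=1 prod=3 -> [7 3 5 7]
Step 3: demand=4,sold=4 ship[2->3]=1 ship[1->2]=2 ship[0->1]=1 prod=3 -> [9 2 6 4]
Step 4: demand=4,sold=4 ship[2->3]=1 ship[1->2]=2 ship[0->1]=1 prod=3 -> [11 1 7 1]
Step 5: demand=4,sold=1 ship[2->3]=1 ship[1->2]=1 ship[0->1]=1 prod=3 -> [13 1 7 1]
Step 6: demand=4,sold=1 ship[2->3]=1 ship[1->2]=1 ship[0->1]=1 prod=3 -> [15 1 7 1]
Step 7: demand=4,sold=1 ship[2->3]=1 ship[1->2]=1 ship[0->1]=1 prod=3 -> [17 1 7 1]
Step 8: demand=4,sold=1 ship[2->3]=1 ship[1->2]=1 ship[0->1]=1 prod=3 -> [19 1 7 1]
Step 9: demand=4,sold=1 ship[2->3]=1 ship[1->2]=1 ship[0->1]=1 prod=3 -> [21 1 7 1]
Step 10: demand=4,sold=1 ship[2->3]=1 ship[1->2]=1 ship[0->1]=1 prod=3 -> [23 1 7 1]
Step 11: demand=4,sold=1 ship[2->3]=1 ship[1->2]=1 ship[0->1]=1 prod=3 -> [25 1 7 1]
Step 12: demand=4,sold=1 ship[2->3]=1 ship[1->2]=1 ship[0->1]=1 prod=3 -> [27 1 7 1]
First stockout at step 5

5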